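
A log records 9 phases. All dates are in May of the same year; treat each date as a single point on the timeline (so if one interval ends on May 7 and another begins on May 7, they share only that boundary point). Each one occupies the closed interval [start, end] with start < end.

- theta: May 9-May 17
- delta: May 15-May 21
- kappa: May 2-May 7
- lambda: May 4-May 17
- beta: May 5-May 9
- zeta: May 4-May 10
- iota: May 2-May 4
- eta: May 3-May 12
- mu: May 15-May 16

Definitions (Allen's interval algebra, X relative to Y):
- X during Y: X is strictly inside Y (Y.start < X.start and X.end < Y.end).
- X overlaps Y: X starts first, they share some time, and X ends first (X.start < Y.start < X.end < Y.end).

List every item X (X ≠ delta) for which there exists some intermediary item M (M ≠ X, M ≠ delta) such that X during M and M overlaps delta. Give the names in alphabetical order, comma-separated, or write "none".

beta, mu

Target delta = [May 15, May 21].
Intermediaries M with M overlaps delta: lambda, theta.
Via lambda — items with X during lambda: beta, mu.
Via theta — items with X during theta: mu.
Union: beta, mu.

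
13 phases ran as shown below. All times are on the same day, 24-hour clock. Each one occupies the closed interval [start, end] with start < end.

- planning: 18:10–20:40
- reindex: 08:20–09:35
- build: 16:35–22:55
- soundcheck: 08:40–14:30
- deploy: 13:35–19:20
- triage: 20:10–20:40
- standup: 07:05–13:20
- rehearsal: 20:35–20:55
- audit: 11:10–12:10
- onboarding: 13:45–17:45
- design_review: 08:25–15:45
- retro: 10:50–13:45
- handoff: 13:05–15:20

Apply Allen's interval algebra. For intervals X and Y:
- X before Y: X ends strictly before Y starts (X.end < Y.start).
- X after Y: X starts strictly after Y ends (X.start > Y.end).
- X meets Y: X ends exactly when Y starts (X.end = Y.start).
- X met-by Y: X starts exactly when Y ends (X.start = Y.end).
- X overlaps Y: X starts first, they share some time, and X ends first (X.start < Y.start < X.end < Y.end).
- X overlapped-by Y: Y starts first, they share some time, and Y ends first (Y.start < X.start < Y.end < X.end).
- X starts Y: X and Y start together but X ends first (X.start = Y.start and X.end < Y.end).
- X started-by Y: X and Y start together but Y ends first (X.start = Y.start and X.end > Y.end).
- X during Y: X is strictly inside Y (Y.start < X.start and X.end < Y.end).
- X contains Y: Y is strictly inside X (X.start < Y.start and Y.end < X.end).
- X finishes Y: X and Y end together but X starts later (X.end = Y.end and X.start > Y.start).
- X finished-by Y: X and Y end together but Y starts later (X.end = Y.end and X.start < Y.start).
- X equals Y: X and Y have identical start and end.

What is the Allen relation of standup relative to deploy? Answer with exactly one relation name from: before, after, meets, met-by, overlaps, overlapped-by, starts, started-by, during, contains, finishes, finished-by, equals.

before

standup = [07:05, 13:20]; deploy = [13:35, 19:20].
Compare endpoints: standup.start < deploy.start, standup.start < deploy.end, standup.end < deploy.start, standup.end < deploy.end.
That pattern is 'before'.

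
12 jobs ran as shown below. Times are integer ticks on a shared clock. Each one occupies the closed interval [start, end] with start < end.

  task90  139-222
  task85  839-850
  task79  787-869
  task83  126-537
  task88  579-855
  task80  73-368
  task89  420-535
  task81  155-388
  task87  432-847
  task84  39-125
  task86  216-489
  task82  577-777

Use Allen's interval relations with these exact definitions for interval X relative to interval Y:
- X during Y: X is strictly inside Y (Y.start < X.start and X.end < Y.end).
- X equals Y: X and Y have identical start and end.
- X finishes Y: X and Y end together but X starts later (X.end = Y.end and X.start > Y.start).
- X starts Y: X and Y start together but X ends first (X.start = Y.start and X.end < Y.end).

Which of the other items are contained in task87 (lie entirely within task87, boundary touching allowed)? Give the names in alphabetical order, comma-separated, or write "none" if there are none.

Target task87 = [432, 847].
task79 [787, 869] → overlapped-by → no.
task80 [73, 368] → before → no.
task81 [155, 388] → before → no.
task82 [577, 777] → during → yes.
task83 [126, 537] → overlaps → no.
task84 [39, 125] → before → no.
task85 [839, 850] → overlapped-by → no.
task86 [216, 489] → overlaps → no.
task88 [579, 855] → overlapped-by → no.
task89 [420, 535] → overlaps → no.
task90 [139, 222] → before → no.
Result: task82.

task82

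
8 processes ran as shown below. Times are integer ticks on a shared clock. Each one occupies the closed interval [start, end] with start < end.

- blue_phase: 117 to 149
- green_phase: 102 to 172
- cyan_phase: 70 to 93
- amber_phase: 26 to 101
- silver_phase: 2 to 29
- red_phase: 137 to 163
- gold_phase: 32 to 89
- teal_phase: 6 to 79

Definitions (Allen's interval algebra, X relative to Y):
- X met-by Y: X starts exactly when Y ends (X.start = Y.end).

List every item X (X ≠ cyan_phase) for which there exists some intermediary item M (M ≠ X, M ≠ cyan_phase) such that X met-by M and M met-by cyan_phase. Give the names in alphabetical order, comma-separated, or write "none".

Target cyan_phase = [70, 93].
Intermediaries M with M met-by cyan_phase: none.
Union: none.

none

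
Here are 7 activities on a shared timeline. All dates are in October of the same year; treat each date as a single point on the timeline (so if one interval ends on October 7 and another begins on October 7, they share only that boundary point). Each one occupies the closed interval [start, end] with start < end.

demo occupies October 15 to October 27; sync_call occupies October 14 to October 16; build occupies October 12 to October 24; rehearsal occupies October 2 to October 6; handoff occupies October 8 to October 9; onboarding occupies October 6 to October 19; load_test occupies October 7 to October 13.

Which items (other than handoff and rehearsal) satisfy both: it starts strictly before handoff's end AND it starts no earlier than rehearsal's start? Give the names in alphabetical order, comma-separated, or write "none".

Conditions: its start is strictly before handoff's end (X.start < October 9) AND its start is no earlier than rehearsal's start (X.start >= October 2).
build: start October 12 < October 9? ✗; start October 12 >= October 2? ✓ → no.
demo: start October 15 < October 9? ✗; start October 15 >= October 2? ✓ → no.
load_test: start October 7 < October 9? ✓; start October 7 >= October 2? ✓ → yes.
onboarding: start October 6 < October 9? ✓; start October 6 >= October 2? ✓ → yes.
sync_call: start October 14 < October 9? ✗; start October 14 >= October 2? ✓ → no.
Result: load_test, onboarding.

load_test, onboarding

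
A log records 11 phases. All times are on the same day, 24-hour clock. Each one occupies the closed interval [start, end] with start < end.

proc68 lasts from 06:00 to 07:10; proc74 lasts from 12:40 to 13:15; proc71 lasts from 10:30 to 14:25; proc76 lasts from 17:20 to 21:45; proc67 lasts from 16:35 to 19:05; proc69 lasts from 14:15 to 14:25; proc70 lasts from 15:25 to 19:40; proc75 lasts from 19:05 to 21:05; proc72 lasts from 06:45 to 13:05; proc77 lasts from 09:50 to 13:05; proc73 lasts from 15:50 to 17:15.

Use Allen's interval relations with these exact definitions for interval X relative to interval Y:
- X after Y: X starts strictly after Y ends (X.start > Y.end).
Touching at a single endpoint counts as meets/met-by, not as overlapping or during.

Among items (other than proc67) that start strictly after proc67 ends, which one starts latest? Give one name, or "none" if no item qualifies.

none

Target proc67 = [16:35, 19:05].
proc68 [06:00, 07:10] → before → excluded.
proc69 [14:15, 14:25] → before → excluded.
proc70 [15:25, 19:40] → contains → excluded.
proc71 [10:30, 14:25] → before → excluded.
proc72 [06:45, 13:05] → before → excluded.
proc73 [15:50, 17:15] → overlaps → excluded.
proc74 [12:40, 13:15] → before → excluded.
proc75 [19:05, 21:05] → met-by → excluded.
proc76 [17:20, 21:45] → overlapped-by → excluded.
proc77 [09:50, 13:05] → before → excluded.
No candidates → none.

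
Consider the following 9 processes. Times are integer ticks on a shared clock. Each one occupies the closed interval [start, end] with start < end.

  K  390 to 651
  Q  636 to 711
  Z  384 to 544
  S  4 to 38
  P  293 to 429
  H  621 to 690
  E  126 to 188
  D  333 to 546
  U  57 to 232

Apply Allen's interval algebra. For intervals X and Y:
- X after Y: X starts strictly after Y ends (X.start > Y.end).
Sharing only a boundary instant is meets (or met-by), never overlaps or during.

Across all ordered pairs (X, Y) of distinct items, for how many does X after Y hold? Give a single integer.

Checking all 72 ordered pairs for relation 'after'; matching pairs in alphabetical order:
(D, E): D after E ✓
(D, S): D after S ✓
(D, U): D after U ✓
(E, S): E after S ✓
(H, D): H after D ✓
(H, E): H after E ✓
(H, P): H after P ✓
(H, S): H after S ✓
(H, U): H after U ✓
(H, Z): H after Z ✓
(K, E): K after E ✓
(K, S): K after S ✓
(K, U): K after U ✓
(P, E): P after E ✓
(P, S): P after S ✓
(P, U): P after U ✓
(Q, D): Q after D ✓
(Q, E): Q after E ✓
(Q, P): Q after P ✓
(Q, S): Q after S ✓
(Q, U): Q after U ✓
(Q, Z): Q after Z ✓
(U, S): U after S ✓
(Z, E): Z after E ✓
... plus 2 further pairs not listed.
Count: 26.

26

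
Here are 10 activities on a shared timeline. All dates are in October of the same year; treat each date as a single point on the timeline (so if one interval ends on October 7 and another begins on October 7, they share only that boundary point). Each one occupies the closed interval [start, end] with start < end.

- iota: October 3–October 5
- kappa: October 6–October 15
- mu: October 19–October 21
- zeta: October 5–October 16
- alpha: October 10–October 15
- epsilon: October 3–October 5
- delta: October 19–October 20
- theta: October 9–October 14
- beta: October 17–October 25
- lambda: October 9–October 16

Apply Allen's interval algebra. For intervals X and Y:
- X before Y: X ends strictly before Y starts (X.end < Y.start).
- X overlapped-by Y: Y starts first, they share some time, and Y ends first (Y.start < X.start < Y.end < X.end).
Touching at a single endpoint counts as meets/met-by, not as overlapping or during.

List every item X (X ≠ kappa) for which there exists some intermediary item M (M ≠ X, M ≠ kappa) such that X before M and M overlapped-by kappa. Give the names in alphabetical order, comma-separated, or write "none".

Target kappa = [October 6, October 15].
Intermediaries M with M overlapped-by kappa: lambda.
Via lambda — items with X before lambda: epsilon, iota.
Union: epsilon, iota.

epsilon, iota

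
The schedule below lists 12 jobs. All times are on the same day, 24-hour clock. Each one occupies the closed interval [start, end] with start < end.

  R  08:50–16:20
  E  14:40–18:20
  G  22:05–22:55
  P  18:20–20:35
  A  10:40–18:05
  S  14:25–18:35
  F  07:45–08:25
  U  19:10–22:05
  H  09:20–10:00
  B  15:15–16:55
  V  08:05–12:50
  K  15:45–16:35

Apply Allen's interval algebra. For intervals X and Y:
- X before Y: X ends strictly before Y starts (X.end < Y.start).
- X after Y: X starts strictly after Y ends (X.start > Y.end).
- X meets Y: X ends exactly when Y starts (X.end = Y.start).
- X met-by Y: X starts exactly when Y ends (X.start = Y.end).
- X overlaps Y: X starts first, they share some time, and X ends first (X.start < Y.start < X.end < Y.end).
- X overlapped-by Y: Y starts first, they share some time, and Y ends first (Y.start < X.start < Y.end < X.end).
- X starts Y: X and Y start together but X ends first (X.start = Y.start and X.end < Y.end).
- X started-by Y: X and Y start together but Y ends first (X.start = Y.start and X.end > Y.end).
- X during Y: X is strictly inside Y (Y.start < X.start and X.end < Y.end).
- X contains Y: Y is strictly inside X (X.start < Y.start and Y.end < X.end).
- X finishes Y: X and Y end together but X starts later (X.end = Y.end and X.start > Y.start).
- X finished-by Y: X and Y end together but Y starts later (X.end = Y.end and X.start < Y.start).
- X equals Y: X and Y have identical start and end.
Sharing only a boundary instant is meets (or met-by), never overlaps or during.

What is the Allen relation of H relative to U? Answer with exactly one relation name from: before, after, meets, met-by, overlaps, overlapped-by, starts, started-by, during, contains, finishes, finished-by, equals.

H = [09:20, 10:00]; U = [19:10, 22:05].
Compare endpoints: H.start < U.start, H.start < U.end, H.end < U.start, H.end < U.end.
That pattern is 'before'.

before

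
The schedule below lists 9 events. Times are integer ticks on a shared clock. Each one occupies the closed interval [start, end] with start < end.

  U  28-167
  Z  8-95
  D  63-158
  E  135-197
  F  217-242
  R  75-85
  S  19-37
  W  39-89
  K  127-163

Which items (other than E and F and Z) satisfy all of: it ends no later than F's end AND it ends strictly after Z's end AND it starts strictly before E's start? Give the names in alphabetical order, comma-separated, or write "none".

Conditions: its end is no later than F's end (X.end <= 242) AND its end is strictly after Z's end (X.end > 95) AND its start is strictly before E's start (X.start < 135).
D: end 158 <= 242? ✓; end 158 > 95? ✓; start 63 < 135? ✓ → yes.
K: end 163 <= 242? ✓; end 163 > 95? ✓; start 127 < 135? ✓ → yes.
R: end 85 <= 242? ✓; end 85 > 95? ✗; start 75 < 135? ✓ → no.
S: end 37 <= 242? ✓; end 37 > 95? ✗; start 19 < 135? ✓ → no.
U: end 167 <= 242? ✓; end 167 > 95? ✓; start 28 < 135? ✓ → yes.
W: end 89 <= 242? ✓; end 89 > 95? ✗; start 39 < 135? ✓ → no.
Result: D, K, U.

D, K, U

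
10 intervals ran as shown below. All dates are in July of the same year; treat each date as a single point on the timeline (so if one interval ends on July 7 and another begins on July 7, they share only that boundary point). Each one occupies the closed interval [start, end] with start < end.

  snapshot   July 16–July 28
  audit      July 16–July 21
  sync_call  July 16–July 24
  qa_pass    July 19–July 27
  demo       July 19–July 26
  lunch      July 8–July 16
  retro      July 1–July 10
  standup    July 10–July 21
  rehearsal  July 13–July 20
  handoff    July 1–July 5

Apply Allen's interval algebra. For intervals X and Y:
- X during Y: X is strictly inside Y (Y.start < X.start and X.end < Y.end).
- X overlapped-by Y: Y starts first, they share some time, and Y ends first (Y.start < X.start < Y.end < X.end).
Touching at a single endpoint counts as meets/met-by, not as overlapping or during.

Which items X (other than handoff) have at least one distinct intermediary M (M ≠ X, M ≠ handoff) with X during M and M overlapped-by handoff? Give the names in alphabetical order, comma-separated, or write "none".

Target handoff = [July 1, July 5].
Intermediaries M with M overlapped-by handoff: none.
Union: none.

none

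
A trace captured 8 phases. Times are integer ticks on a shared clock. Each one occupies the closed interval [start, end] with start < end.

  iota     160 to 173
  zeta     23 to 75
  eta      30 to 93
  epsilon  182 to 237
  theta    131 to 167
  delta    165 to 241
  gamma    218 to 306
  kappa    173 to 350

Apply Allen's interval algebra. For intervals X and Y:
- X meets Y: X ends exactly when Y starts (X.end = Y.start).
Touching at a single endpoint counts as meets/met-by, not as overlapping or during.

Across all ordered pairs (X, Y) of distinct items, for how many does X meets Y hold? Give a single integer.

Checking all 56 ordered pairs for relation 'meets'; matching pairs in alphabetical order:
(iota, kappa): iota meets kappa ✓
Count: 1.

1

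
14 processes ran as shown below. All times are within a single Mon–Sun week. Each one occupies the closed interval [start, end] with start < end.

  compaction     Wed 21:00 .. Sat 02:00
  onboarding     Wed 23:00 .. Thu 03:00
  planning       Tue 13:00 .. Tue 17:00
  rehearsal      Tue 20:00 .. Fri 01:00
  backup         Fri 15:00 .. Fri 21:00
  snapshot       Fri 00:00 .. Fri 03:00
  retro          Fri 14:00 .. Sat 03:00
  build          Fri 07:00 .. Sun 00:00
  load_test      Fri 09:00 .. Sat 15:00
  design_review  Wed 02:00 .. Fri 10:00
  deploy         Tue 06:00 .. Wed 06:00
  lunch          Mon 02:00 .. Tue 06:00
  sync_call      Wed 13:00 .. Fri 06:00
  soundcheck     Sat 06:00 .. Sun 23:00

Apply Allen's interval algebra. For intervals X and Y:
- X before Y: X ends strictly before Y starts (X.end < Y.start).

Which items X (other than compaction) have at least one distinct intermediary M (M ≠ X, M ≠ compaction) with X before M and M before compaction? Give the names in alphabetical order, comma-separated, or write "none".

lunch

Target compaction = [Wed 21:00, Sat 02:00].
Intermediaries M with M before compaction: deploy, lunch, planning.
Via deploy — items with X before deploy: none.
Via lunch — items with X before lunch: none.
Via planning — items with X before planning: lunch.
Union: lunch.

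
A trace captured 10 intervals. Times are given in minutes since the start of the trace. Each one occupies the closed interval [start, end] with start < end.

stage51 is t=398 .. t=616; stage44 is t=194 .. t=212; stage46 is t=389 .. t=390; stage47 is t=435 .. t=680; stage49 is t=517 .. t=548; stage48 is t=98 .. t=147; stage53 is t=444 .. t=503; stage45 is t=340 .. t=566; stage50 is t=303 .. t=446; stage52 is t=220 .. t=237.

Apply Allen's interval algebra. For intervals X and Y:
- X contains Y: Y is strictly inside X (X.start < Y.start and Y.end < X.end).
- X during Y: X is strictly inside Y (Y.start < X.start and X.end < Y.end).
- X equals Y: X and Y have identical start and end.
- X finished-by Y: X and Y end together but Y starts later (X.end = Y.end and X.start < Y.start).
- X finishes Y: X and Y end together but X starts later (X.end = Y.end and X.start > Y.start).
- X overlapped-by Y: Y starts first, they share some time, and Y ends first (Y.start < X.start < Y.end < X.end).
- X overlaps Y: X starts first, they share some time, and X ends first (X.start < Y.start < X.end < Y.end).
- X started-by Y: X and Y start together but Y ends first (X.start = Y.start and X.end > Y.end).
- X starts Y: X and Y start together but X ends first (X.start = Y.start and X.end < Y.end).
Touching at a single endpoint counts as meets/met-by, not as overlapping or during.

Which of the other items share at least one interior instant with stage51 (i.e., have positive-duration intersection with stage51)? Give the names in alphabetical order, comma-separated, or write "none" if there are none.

Target stage51 = [t=398, t=616].
stage44 [t=194, t=212] → before → no.
stage45 [t=340, t=566] → overlaps → yes.
stage46 [t=389, t=390] → before → no.
stage47 [t=435, t=680] → overlapped-by → yes.
stage48 [t=98, t=147] → before → no.
stage49 [t=517, t=548] → during → yes.
stage50 [t=303, t=446] → overlaps → yes.
stage52 [t=220, t=237] → before → no.
stage53 [t=444, t=503] → during → yes.
Result: stage45, stage47, stage49, stage50, stage53.

stage45, stage47, stage49, stage50, stage53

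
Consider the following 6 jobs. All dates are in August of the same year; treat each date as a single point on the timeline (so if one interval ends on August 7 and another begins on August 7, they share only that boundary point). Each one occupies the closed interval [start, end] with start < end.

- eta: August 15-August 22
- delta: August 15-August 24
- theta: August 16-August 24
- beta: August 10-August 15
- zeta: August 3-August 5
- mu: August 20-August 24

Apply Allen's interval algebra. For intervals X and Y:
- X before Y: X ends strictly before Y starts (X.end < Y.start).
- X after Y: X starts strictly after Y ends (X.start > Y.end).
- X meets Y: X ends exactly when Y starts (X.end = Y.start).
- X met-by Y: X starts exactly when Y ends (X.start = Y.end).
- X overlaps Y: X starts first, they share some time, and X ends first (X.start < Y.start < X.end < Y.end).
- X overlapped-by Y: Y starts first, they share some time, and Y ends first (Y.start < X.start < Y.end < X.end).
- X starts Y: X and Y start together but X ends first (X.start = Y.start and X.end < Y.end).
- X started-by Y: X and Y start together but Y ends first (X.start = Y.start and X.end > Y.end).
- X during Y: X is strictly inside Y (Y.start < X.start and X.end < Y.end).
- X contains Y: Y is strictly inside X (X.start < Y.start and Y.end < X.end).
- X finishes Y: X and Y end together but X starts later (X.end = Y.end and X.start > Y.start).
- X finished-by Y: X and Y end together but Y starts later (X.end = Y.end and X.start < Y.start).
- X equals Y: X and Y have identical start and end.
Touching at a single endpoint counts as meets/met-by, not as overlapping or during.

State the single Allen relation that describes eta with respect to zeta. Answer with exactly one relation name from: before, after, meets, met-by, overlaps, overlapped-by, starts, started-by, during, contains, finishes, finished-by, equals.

after

eta = [August 15, August 22]; zeta = [August 3, August 5].
Compare endpoints: eta.start > zeta.start, eta.start > zeta.end, eta.end > zeta.start, eta.end > zeta.end.
That pattern is 'after'.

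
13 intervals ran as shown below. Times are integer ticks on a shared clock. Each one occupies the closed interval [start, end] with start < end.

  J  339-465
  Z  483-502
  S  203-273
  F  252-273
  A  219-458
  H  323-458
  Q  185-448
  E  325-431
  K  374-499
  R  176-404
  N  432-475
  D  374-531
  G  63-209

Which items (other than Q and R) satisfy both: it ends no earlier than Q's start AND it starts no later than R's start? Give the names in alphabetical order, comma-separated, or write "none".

G

Conditions: its end is no earlier than Q's start (X.end >= 185) AND its start is no later than R's start (X.start <= 176).
A: end 458 >= 185? ✓; start 219 <= 176? ✗ → no.
D: end 531 >= 185? ✓; start 374 <= 176? ✗ → no.
E: end 431 >= 185? ✓; start 325 <= 176? ✗ → no.
F: end 273 >= 185? ✓; start 252 <= 176? ✗ → no.
G: end 209 >= 185? ✓; start 63 <= 176? ✓ → yes.
H: end 458 >= 185? ✓; start 323 <= 176? ✗ → no.
J: end 465 >= 185? ✓; start 339 <= 176? ✗ → no.
K: end 499 >= 185? ✓; start 374 <= 176? ✗ → no.
N: end 475 >= 185? ✓; start 432 <= 176? ✗ → no.
S: end 273 >= 185? ✓; start 203 <= 176? ✗ → no.
Z: end 502 >= 185? ✓; start 483 <= 176? ✗ → no.
Result: G.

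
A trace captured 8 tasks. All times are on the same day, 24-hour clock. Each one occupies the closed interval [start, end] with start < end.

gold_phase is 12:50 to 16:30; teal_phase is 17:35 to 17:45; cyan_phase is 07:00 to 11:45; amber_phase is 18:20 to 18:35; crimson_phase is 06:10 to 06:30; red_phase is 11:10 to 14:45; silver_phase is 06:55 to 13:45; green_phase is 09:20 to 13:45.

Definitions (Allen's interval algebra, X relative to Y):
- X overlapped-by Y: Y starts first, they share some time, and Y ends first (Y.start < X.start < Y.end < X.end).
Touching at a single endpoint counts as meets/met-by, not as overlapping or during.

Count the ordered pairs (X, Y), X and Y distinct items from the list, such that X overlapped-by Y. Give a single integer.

Checking all 56 ordered pairs for relation 'overlapped-by'; matching pairs in alphabetical order:
(gold_phase, green_phase): gold_phase overlapped-by green_phase ✓
(gold_phase, red_phase): gold_phase overlapped-by red_phase ✓
(gold_phase, silver_phase): gold_phase overlapped-by silver_phase ✓
(green_phase, cyan_phase): green_phase overlapped-by cyan_phase ✓
(red_phase, cyan_phase): red_phase overlapped-by cyan_phase ✓
(red_phase, green_phase): red_phase overlapped-by green_phase ✓
(red_phase, silver_phase): red_phase overlapped-by silver_phase ✓
Count: 7.

7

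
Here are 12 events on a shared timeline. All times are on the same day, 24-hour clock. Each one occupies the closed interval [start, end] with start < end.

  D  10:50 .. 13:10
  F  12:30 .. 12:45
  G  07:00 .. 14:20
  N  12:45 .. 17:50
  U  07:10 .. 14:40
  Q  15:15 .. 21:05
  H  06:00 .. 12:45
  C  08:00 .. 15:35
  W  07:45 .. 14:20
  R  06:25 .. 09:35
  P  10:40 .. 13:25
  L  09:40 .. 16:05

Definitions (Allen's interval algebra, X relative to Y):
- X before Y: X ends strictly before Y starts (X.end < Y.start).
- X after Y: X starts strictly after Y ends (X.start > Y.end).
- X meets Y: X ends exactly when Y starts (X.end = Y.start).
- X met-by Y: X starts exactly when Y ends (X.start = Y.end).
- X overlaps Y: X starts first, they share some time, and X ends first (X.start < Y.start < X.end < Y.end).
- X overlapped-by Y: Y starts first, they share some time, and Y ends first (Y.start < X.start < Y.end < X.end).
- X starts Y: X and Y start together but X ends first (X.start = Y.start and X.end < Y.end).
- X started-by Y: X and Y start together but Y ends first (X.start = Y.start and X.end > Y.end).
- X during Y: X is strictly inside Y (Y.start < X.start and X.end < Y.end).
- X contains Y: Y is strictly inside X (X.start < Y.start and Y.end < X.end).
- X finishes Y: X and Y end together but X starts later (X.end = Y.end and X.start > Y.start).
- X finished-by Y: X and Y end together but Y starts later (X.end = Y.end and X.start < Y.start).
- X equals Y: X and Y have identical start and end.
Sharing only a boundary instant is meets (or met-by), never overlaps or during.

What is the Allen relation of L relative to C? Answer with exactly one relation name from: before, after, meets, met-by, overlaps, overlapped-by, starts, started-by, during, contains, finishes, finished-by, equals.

overlapped-by

L = [09:40, 16:05]; C = [08:00, 15:35].
Compare endpoints: L.start > C.start, L.start < C.end, L.end > C.start, L.end > C.end.
That pattern is 'overlapped-by'.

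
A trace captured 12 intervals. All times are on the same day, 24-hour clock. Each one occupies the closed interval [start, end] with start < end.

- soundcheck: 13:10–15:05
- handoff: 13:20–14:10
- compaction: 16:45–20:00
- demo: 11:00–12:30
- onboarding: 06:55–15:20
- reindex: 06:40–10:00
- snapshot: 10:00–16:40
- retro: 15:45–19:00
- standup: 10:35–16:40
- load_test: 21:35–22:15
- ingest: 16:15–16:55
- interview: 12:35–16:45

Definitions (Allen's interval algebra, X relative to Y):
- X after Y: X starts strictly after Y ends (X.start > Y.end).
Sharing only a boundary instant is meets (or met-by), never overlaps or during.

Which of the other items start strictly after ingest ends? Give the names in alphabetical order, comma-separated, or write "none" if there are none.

load_test

Target ingest = [16:15, 16:55].
compaction [16:45, 20:00] → overlapped-by → no.
demo [11:00, 12:30] → before → no.
handoff [13:20, 14:10] → before → no.
interview [12:35, 16:45] → overlaps → no.
load_test [21:35, 22:15] → after → yes.
onboarding [06:55, 15:20] → before → no.
reindex [06:40, 10:00] → before → no.
retro [15:45, 19:00] → contains → no.
snapshot [10:00, 16:40] → overlaps → no.
soundcheck [13:10, 15:05] → before → no.
standup [10:35, 16:40] → overlaps → no.
Result: load_test.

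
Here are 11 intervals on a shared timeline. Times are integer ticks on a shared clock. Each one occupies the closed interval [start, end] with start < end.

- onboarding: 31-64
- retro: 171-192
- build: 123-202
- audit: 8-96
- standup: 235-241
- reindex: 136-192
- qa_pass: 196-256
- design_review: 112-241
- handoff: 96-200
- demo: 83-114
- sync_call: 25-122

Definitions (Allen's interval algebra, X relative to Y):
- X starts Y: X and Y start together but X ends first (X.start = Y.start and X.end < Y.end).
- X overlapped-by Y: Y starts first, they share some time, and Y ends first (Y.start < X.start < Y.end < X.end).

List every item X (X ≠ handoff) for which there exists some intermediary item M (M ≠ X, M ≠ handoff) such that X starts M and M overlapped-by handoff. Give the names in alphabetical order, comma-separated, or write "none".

Target handoff = [96, 200].
Intermediaries M with M overlapped-by handoff: build, design_review, qa_pass.
Via build — items with X starts build: none.
Via design_review — items with X starts design_review: none.
Via qa_pass — items with X starts qa_pass: none.
Union: none.

none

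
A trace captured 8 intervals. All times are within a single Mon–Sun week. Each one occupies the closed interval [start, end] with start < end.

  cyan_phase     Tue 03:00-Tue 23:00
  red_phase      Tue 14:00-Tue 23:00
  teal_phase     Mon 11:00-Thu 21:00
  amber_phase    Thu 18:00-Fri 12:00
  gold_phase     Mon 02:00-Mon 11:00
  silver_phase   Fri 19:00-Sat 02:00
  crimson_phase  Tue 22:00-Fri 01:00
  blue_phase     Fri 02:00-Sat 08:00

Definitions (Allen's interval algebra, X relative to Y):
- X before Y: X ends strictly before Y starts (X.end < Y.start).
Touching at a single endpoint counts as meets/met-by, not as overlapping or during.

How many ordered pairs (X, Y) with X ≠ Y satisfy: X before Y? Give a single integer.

17

Checking all 56 ordered pairs for relation 'before'; matching pairs in alphabetical order:
(amber_phase, silver_phase): amber_phase before silver_phase ✓
(crimson_phase, blue_phase): crimson_phase before blue_phase ✓
(crimson_phase, silver_phase): crimson_phase before silver_phase ✓
(cyan_phase, amber_phase): cyan_phase before amber_phase ✓
(cyan_phase, blue_phase): cyan_phase before blue_phase ✓
(cyan_phase, silver_phase): cyan_phase before silver_phase ✓
(gold_phase, amber_phase): gold_phase before amber_phase ✓
(gold_phase, blue_phase): gold_phase before blue_phase ✓
(gold_phase, crimson_phase): gold_phase before crimson_phase ✓
(gold_phase, cyan_phase): gold_phase before cyan_phase ✓
(gold_phase, red_phase): gold_phase before red_phase ✓
(gold_phase, silver_phase): gold_phase before silver_phase ✓
(red_phase, amber_phase): red_phase before amber_phase ✓
(red_phase, blue_phase): red_phase before blue_phase ✓
(red_phase, silver_phase): red_phase before silver_phase ✓
(teal_phase, blue_phase): teal_phase before blue_phase ✓
(teal_phase, silver_phase): teal_phase before silver_phase ✓
Count: 17.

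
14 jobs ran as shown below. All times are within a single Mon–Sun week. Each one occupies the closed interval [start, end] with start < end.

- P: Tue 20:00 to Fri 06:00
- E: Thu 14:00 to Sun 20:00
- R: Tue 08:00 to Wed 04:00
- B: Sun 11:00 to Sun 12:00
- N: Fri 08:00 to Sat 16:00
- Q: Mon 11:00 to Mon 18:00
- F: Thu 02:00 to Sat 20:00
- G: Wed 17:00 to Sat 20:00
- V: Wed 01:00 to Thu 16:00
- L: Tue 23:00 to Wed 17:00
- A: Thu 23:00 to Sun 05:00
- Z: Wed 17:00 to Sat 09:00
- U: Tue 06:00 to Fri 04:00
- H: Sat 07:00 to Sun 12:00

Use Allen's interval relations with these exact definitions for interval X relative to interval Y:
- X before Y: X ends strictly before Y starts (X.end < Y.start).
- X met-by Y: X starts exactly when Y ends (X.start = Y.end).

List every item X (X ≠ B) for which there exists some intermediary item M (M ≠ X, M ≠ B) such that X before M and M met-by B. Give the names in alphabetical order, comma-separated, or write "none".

Target B = [Sun 11:00, Sun 12:00].
Intermediaries M with M met-by B: none.
Union: none.

none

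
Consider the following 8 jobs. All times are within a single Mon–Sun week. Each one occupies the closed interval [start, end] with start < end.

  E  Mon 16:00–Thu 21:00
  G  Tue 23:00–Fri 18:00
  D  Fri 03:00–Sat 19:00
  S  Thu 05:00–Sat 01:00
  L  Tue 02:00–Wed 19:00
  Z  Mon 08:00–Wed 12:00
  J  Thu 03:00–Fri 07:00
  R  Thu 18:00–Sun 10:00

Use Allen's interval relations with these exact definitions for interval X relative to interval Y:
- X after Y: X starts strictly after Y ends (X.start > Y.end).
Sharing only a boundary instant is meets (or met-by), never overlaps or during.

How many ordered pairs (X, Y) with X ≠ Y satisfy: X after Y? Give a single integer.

Checking all 56 ordered pairs for relation 'after'; matching pairs in alphabetical order:
(D, E): D after E ✓
(D, L): D after L ✓
(D, Z): D after Z ✓
(J, L): J after L ✓
(J, Z): J after Z ✓
(R, L): R after L ✓
(R, Z): R after Z ✓
(S, L): S after L ✓
(S, Z): S after Z ✓
Count: 9.

9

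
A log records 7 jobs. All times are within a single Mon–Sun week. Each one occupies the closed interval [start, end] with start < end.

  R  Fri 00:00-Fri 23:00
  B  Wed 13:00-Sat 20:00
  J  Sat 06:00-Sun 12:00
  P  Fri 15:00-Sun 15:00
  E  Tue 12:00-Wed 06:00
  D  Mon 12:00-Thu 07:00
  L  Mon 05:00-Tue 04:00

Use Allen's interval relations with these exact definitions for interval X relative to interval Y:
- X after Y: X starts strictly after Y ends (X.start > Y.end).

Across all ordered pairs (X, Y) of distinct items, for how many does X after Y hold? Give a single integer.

13

Checking all 42 ordered pairs for relation 'after'; matching pairs in alphabetical order:
(B, E): B after E ✓
(B, L): B after L ✓
(E, L): E after L ✓
(J, D): J after D ✓
(J, E): J after E ✓
(J, L): J after L ✓
(J, R): J after R ✓
(P, D): P after D ✓
(P, E): P after E ✓
(P, L): P after L ✓
(R, D): R after D ✓
(R, E): R after E ✓
(R, L): R after L ✓
Count: 13.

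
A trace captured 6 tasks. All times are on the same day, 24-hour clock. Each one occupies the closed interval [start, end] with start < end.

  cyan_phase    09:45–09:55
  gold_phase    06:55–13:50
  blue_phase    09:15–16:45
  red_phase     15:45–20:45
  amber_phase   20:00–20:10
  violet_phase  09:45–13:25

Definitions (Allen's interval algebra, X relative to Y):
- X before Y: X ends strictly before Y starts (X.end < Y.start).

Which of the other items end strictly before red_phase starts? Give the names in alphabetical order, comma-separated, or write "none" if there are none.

Target red_phase = [15:45, 20:45].
amber_phase [20:00, 20:10] → during → no.
blue_phase [09:15, 16:45] → overlaps → no.
cyan_phase [09:45, 09:55] → before → yes.
gold_phase [06:55, 13:50] → before → yes.
violet_phase [09:45, 13:25] → before → yes.
Result: cyan_phase, gold_phase, violet_phase.

cyan_phase, gold_phase, violet_phase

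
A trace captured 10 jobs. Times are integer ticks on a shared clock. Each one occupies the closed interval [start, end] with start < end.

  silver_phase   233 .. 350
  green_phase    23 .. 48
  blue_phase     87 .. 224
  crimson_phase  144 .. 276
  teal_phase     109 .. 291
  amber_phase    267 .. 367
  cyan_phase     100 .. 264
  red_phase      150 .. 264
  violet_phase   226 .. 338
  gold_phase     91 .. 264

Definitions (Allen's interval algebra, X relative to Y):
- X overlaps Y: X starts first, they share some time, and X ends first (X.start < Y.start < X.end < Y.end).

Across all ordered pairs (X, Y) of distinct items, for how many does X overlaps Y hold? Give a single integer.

24

Checking all 90 ordered pairs for relation 'overlaps'; matching pairs in alphabetical order:
(blue_phase, crimson_phase): blue_phase overlaps crimson_phase ✓
(blue_phase, cyan_phase): blue_phase overlaps cyan_phase ✓
(blue_phase, gold_phase): blue_phase overlaps gold_phase ✓
(blue_phase, red_phase): blue_phase overlaps red_phase ✓
(blue_phase, teal_phase): blue_phase overlaps teal_phase ✓
(crimson_phase, amber_phase): crimson_phase overlaps amber_phase ✓
(crimson_phase, silver_phase): crimson_phase overlaps silver_phase ✓
(crimson_phase, violet_phase): crimson_phase overlaps violet_phase ✓
(cyan_phase, crimson_phase): cyan_phase overlaps crimson_phase ✓
(cyan_phase, silver_phase): cyan_phase overlaps silver_phase ✓
(cyan_phase, teal_phase): cyan_phase overlaps teal_phase ✓
(cyan_phase, violet_phase): cyan_phase overlaps violet_phase ✓
(gold_phase, crimson_phase): gold_phase overlaps crimson_phase ✓
(gold_phase, silver_phase): gold_phase overlaps silver_phase ✓
(gold_phase, teal_phase): gold_phase overlaps teal_phase ✓
(gold_phase, violet_phase): gold_phase overlaps violet_phase ✓
(red_phase, silver_phase): red_phase overlaps silver_phase ✓
(red_phase, violet_phase): red_phase overlaps violet_phase ✓
(silver_phase, amber_phase): silver_phase overlaps amber_phase ✓
(teal_phase, amber_phase): teal_phase overlaps amber_phase ✓
(teal_phase, silver_phase): teal_phase overlaps silver_phase ✓
(teal_phase, violet_phase): teal_phase overlaps violet_phase ✓
(violet_phase, amber_phase): violet_phase overlaps amber_phase ✓
(violet_phase, silver_phase): violet_phase overlaps silver_phase ✓
Count: 24.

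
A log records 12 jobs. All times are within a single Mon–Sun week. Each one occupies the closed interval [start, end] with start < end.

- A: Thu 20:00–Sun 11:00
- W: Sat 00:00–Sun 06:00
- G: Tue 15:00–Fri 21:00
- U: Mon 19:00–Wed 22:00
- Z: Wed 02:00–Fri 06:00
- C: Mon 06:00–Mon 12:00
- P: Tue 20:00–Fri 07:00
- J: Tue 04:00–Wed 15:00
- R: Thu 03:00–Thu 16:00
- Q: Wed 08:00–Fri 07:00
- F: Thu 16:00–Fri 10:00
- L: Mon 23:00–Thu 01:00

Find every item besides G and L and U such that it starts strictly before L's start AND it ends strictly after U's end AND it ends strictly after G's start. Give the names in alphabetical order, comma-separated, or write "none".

none

Conditions: its start is strictly before L's start (X.start < Mon 23:00) AND its end is strictly after U's end (X.end > Wed 22:00) AND its end is strictly after G's start (X.end > Tue 15:00).
A: start Thu 20:00 < Mon 23:00? ✗; end Sun 11:00 > Wed 22:00? ✓; end Sun 11:00 > Tue 15:00? ✓ → no.
C: start Mon 06:00 < Mon 23:00? ✓; end Mon 12:00 > Wed 22:00? ✗; end Mon 12:00 > Tue 15:00? ✗ → no.
F: start Thu 16:00 < Mon 23:00? ✗; end Fri 10:00 > Wed 22:00? ✓; end Fri 10:00 > Tue 15:00? ✓ → no.
J: start Tue 04:00 < Mon 23:00? ✗; end Wed 15:00 > Wed 22:00? ✗; end Wed 15:00 > Tue 15:00? ✓ → no.
P: start Tue 20:00 < Mon 23:00? ✗; end Fri 07:00 > Wed 22:00? ✓; end Fri 07:00 > Tue 15:00? ✓ → no.
Q: start Wed 08:00 < Mon 23:00? ✗; end Fri 07:00 > Wed 22:00? ✓; end Fri 07:00 > Tue 15:00? ✓ → no.
R: start Thu 03:00 < Mon 23:00? ✗; end Thu 16:00 > Wed 22:00? ✓; end Thu 16:00 > Tue 15:00? ✓ → no.
W: start Sat 00:00 < Mon 23:00? ✗; end Sun 06:00 > Wed 22:00? ✓; end Sun 06:00 > Tue 15:00? ✓ → no.
Z: start Wed 02:00 < Mon 23:00? ✗; end Fri 06:00 > Wed 22:00? ✓; end Fri 06:00 > Tue 15:00? ✓ → no.
Result: none.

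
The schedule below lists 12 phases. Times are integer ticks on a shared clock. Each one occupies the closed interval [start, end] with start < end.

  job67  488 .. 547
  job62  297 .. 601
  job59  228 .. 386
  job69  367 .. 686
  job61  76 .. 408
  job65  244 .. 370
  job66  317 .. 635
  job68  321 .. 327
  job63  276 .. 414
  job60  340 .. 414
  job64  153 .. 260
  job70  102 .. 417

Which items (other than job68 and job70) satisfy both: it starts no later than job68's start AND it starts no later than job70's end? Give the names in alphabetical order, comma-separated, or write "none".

job59, job61, job62, job63, job64, job65, job66

Conditions: its start is no later than job68's start (X.start <= 321) AND its start is no later than job70's end (X.start <= 417).
job59: start 228 <= 321? ✓; start 228 <= 417? ✓ → yes.
job60: start 340 <= 321? ✗; start 340 <= 417? ✓ → no.
job61: start 76 <= 321? ✓; start 76 <= 417? ✓ → yes.
job62: start 297 <= 321? ✓; start 297 <= 417? ✓ → yes.
job63: start 276 <= 321? ✓; start 276 <= 417? ✓ → yes.
job64: start 153 <= 321? ✓; start 153 <= 417? ✓ → yes.
job65: start 244 <= 321? ✓; start 244 <= 417? ✓ → yes.
job66: start 317 <= 321? ✓; start 317 <= 417? ✓ → yes.
job67: start 488 <= 321? ✗; start 488 <= 417? ✗ → no.
job69: start 367 <= 321? ✗; start 367 <= 417? ✓ → no.
Result: job59, job61, job62, job63, job64, job65, job66.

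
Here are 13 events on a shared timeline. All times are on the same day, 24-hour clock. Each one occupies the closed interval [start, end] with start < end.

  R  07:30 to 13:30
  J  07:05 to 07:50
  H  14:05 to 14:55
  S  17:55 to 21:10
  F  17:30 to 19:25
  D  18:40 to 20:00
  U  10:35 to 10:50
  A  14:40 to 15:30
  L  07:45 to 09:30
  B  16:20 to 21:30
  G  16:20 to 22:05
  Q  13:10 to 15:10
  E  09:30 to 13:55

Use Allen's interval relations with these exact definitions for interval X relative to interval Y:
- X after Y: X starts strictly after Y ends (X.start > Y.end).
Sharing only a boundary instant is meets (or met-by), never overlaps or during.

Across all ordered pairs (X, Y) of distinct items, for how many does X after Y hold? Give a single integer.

Checking all 156 ordered pairs for relation 'after'; matching pairs in alphabetical order:
(A, E): A after E ✓
(A, J): A after J ✓
(A, L): A after L ✓
(A, R): A after R ✓
(A, U): A after U ✓
(B, A): B after A ✓
(B, E): B after E ✓
(B, H): B after H ✓
(B, J): B after J ✓
(B, L): B after L ✓
(B, Q): B after Q ✓
(B, R): B after R ✓
(B, U): B after U ✓
(D, A): D after A ✓
(D, E): D after E ✓
(D, H): D after H ✓
(D, J): D after J ✓
(D, L): D after L ✓
(D, Q): D after Q ✓
(D, R): D after R ✓
(D, U): D after U ✓
(E, J): E after J ✓
(F, A): F after A ✓
(F, E): F after E ✓
... plus 32 further pairs not listed.
Count: 56.

56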